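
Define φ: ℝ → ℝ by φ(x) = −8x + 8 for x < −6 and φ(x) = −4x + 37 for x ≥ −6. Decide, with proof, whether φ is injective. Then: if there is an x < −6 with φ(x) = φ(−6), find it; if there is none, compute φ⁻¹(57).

Both pieces are strictly decreasing (slopes −8 and −4), so each is injective on its own interval.
The left piece maps (−∞, −6) onto (56, ∞); the right piece maps [−6, ∞) onto (−∞, 61].
These images overlap. In particular φ(−6) = 61 (right piece), and solving −8x + 8 = 61 on the left piece gives x = −53/8 < −6.
So φ(−53/8) = φ(−6) with −53/8 ≠ −6, and φ is not injective. This x = −53/8 is the requested value below −6.

-53/8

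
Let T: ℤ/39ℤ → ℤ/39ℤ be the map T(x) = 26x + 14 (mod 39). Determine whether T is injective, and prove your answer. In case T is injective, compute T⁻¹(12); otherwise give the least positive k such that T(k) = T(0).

3

By definition, T is injective if T(s) = T(t) implies s = t.
We have gcd(26, 39) = 13 > 1. Taking s = 0 and t = 3: T(0) = 14 and T(3) = 26·3 + 14 = 92 ≡ 14 (mod 39).
So T(0) = T(3) while 0 ≠ 3, therefore T is not injective.
Since T is not injective, we find the least positive k with T(k) = T(0): this means 26k ≡ 0 (mod 39), i.e. 39 ∣ 26k. Since gcd(26, 39) = 13, dividing through by 13 this holds exactly when 3 ∣ 2k, and as gcd(2, 3) = 1, exactly when 3 ∣ k.
The smallest positive such k is 3.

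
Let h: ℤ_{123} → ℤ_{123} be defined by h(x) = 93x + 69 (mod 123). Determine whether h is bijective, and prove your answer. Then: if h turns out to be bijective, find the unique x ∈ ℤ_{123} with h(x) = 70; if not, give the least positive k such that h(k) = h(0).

Recall that h is injective if h(s) = h(t) implies s = t.
We have gcd(93, 123) = 3 > 1. Taking s = 0 and t = 41: h(0) = 69 and h(41) = 93·41 + 69 = 3882 ≡ 69 (mod 123).
So h(0) = h(41) while 0 ≠ 41, therefore h is not injective, hence not bijective.
Since h is not bijective, we find the least positive k with h(k) = h(0): this means 93k ≡ 0 (mod 123), i.e. 123 ∣ 93k. Since gcd(93, 123) = 3, dividing through by 3 this holds exactly when 41 ∣ 31k, and as gcd(31, 41) = 1, exactly when 41 ∣ k.
The smallest positive such k is 41.

41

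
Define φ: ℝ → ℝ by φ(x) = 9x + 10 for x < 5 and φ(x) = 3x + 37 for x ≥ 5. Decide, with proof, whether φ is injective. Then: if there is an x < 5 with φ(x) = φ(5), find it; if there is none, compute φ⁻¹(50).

14/3

Both pieces are strictly increasing (slopes 9 and 3), so each is injective on its own interval.
The left piece maps (−∞, 5) onto (−∞, 55); the right piece maps [5, ∞) onto [52, ∞).
These images overlap. In particular φ(5) = 52 (right piece), and solving 9x + 10 = 52 on the left piece gives x = 14/3 < 5.
So φ(14/3) = φ(5) with 14/3 ≠ 5, and φ is not injective. This x = 14/3 is the requested value below 5.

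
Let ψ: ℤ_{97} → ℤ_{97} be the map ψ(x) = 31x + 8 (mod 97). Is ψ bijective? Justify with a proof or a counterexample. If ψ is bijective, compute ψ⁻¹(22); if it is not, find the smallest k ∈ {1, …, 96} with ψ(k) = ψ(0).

38

If ψ(s) = ψ(t), then 31s ≡ 31t (mod 97). Because gcd(31, 97) = 1, we may cancel 31 to get s ≡ t (mod 97).
We now compute 31⁻¹ mod 97 explicitly. Euclid's algorithm: 97 = 3·31 + 4, 31 = 7·4 + 3, 4 = 1·3 + 1; back-substituting gives 1 = 72·31 − 23·97, so 31⁻¹ ≡ 72 (mod 97).
Then y ↦ 72(y − 8) is a two-sided inverse to ψ, so every y ∈ ℤ_{97} has a preimage.
Hence ψ is bijective.
Since ψ is bijective, we find ψ⁻¹(22): we need 31x ≡ 22 − 8 ≡ 14 (mod 97). Using 31⁻¹ = 72: x ≡ 72·14 = 1008 = 10·97 + 38, so x = 38.
Check: ψ(38) = 31·38 + 8 = 1186 = 12·97 + 22 ≡ 22 (mod 97).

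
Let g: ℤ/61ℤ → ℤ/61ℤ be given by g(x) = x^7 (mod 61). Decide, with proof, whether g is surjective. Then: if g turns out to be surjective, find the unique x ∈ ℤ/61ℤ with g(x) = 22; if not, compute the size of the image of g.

Since 61 is prime, the nonzero elements of ℤ/61ℤ form a cyclic group of order 60.
As gcd(7, 60) = 1, raising to the 7th power is a bijection on this group: if s^7 ≡ t^7 then (st^{−1})^7 = 1, and the only element of order dividing gcd(7, 60) = 1 is 1, so s = t.
With g(0) = 0 this makes g injective on all of ℤ/61ℤ, hence bijective (finite equal-size domain and codomain). In particular g is surjective.
Since g is surjective, we find the preimage of 22. The inverse of x ↦ x^7 on (ℤ/61ℤ)^× is x ↦ x^43, because 7·43 = 301 = 5·60 + 1 ≡ 1 (mod 60) and x^{60} = 1 for x ≠ 0 (Fermat). So g⁻¹(22) = 22^43 mod 61.
Repeated squaring mod 61: 22^1 ≡ 22, 22^2 ≡ 22² = 484 ≡ 57, 22^4 ≡ 57² = 3249 ≡ 16, 22^8 ≡ 16² = 256 ≡ 12, 22^16 ≡ 12² = 144 ≡ 22, 22^32 ≡ 22² = 484 ≡ 57. Since 43 = 32 + 8 + 2 + 1, 22^43 ≡ 57·12·57·22: 57·12 = 684 ≡ 13, then 13·57 = 741 ≡ 9, then 9·22 = 198 ≡ 15. So 22^43 ≡ 15 (mod 61).
Hence g⁻¹(22) = 15.

15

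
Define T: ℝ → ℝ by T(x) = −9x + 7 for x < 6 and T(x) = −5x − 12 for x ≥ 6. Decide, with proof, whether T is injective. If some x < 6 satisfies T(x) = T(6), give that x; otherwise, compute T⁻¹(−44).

Both pieces are strictly decreasing (slopes −9 and −5), so each is injective on its own interval.
The left piece maps (−∞, 6) onto (−47, ∞); the right piece maps [6, ∞) onto (−∞, −42].
These images overlap. In particular T(6) = −42 (right piece), and solving −9x + 7 = −42 on the left piece gives x = 49/9 < 6.
So T(49/9) = T(6) with 49/9 ≠ 6, and T is not injective. This x = 49/9 is the requested value below 6.

49/9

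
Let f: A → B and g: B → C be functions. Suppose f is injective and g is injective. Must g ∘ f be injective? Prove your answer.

Suppose (g ∘ f)(s) = (g ∘ f)(t), i.e. g(f(s)) = g(f(t)).
Since g is injective, f(s) = f(t). Since f is injective, s = t. So g ∘ f is injective.

injective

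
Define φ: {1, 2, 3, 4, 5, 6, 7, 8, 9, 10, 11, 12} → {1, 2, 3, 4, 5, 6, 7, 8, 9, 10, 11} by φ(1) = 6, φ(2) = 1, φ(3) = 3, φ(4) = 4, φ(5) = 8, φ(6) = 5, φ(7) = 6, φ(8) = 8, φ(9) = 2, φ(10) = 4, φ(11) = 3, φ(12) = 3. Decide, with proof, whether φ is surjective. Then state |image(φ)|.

7

No element maps to 7, so φ is not surjective.
The image of φ is {1, 2, 3, 4, 5, 6, 8}, which has 7 elements.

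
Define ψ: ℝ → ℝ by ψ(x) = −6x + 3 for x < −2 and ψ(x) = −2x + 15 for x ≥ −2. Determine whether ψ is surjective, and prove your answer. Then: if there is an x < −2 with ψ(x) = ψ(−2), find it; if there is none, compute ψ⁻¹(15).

Both pieces are strictly decreasing (slopes −6 and −2), so each is injective on its own interval.
The left piece maps (−∞, −2) onto (15, ∞); the right piece maps [−2, ∞) onto (−∞, 19].
The union (15, ∞) ∪ (−∞, 19] covers ℝ, so ψ is surjective.
For the follow-up: the images overlap, so an x < −2 with ψ(x) = ψ(−2) exists. ψ(−2) = 19; solving −6x + 3 = 19 for x < −2 gives x = (19 − 3)/(−6) = −8/3.

-8/3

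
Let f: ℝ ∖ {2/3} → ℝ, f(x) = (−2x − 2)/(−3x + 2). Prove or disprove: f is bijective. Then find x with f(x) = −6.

1/2

If f(x) = 2/3, cross-multiplying gives −3(−2x − 2) = −2(−3x + 2), which simplifies to 6 = −4 — false.  So 2/3 has no preimage and f is not surjective.
So f is not bijective.
Solving f(x) = −6: cross-multiplying gives −2x − 2 = −6(−3x + 2), which rearranges to −20x = −10, so x = 1/2.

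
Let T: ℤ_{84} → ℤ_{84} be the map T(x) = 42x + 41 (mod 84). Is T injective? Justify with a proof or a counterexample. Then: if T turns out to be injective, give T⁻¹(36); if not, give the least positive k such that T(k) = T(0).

By definition, T is injective when T(a) = T(b) forces a = b.
We have gcd(42, 84) = 42 > 1. Taking a = 0 and b = 2: T(0) = 41 and T(2) = 42·2 + 41 = 125 ≡ 41 (mod 84).
So T(0) = T(2) while 0 ≠ 2, thus T is not injective.
Since T is not injective, we find the least positive k with T(k) = T(0): this means 42k ≡ 0 (mod 84), i.e. 84 ∣ 42k. Since gcd(42, 84) = 42, dividing through by 42 this holds exactly when 2 ∣ k.
The smallest positive such k is 2.

2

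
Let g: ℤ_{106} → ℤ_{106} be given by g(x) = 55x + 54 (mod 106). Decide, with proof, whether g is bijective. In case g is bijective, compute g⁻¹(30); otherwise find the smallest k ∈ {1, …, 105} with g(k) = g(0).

Suppose g(u) = g(v) in ℤ_{106}. Then 55u + 54 ≡ 55v + 54 (mod 106), therefore 55(u − v) ≡ 0 (mod 106).
Since gcd(55, 106) = 1, 55 is invertible modulo 106, so u − v ≡ 0 (mod 106), i.e. u = v.
We now compute 55⁻¹ mod 106 explicitly. Euclid's algorithm: 106 = 1·55 + 51, 55 = 1·51 + 4, 51 = 12·4 + 3, 4 = 1·3 + 1; back-substituting gives 1 = 27·55 − 14·106, so 55⁻¹ ≡ 27 (mod 106).
For any y ∈ ℤ_{106}, x = 27(y − 54) mod 106 satisfies g(x) = 55·27(y − 54) + 54 ≡ y (since 55·27 ≡ 1 mod 106). So every y has a preimage.
So g is bijective.
Since g is bijective, we find g⁻¹(30): we need 55x ≡ 30 − 54 ≡ 82 (mod 106). Using 55⁻¹ = 27: x ≡ 27·82 = 2214 = 20·106 + 94, so x = 94.
Check: g(94) = 55·94 + 54 = 5224 = 49·106 + 30 ≡ 30 (mod 106).

94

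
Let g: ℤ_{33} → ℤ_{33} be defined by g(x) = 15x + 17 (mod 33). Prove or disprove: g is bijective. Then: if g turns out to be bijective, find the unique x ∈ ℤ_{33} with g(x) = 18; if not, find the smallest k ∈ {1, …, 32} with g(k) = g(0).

By definition, g is injective if g(u) = g(v) implies u = v.
We have gcd(15, 33) = 3 > 1. Taking u = 0 and v = 11: g(0) = 17 and g(11) = 15·11 + 17 = 182 ≡ 17 (mod 33).
So g(0) = g(11) while 0 ≠ 11, thus g is not injective, hence not bijective.
Since g is not bijective, we find the least positive k with g(k) = g(0): this means 15k ≡ 0 (mod 33), i.e. 33 ∣ 15k. Since gcd(15, 33) = 3, dividing through by 3 this holds exactly when 11 ∣ 5k, and as gcd(5, 11) = 1, exactly when 11 ∣ k.
The smallest positive such k is 11.

11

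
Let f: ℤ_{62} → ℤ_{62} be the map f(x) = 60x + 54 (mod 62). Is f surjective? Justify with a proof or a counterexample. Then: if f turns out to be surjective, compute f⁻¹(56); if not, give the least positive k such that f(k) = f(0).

Since gcd(60, 62) = 2, we have 60x ≡ 0 (mod 2) for all x, so f(x) ≡ 0 (mod 2).
But 1 ≢ 0 (mod 2), so 1 ∈ ℤ_{62} has no preimage. Therefore f is not surjective.
Since f is not surjective, we find the least positive k with f(k) = f(0): this means 60k ≡ 0 (mod 62), i.e. 62 ∣ 60k. Since gcd(60, 62) = 2, dividing through by 2 this holds exactly when 31 ∣ 30k, and as gcd(30, 31) = 1, exactly when 31 ∣ k.
The smallest positive such k is 31.

31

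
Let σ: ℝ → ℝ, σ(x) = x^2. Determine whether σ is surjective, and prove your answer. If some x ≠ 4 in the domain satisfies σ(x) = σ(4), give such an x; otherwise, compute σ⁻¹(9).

Since 2 is even, x^2 ≥ 0 for all x ∈ ℝ, so −1 ∈ ℝ has no preimage. Therefore σ is not surjective.
For the follow-up, such an x exists: taking x = −4 ∈ ℝ gives σ(−4) = 16 = σ(4) with −4 ≠ 4.

-4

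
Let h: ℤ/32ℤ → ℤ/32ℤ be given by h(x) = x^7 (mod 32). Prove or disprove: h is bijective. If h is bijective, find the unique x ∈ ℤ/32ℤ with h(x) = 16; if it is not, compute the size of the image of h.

17

h(0) = 0^7 = 0.
h(2): Repeated squaring mod 32: 2^1 ≡ 2, 2^2 ≡ 2² = 4, 2^4 ≡ 4² = 16. Since 7 = 4 + 2 + 1, 2^7 ≡ 16·4·2: 16·4 = 64 ≡ 0, then 0·2 = 0. So 2^7 ≡ 0 (mod 32).
So h(0) = h(2) = 0 while 0 ≠ 2, therefore h is not injective, hence not bijective.
Since h is not bijective, we determine |image(h)|. Computing x^7 mod 32 for each x (by repeated squaring, reducing mod 32 at every step), the values h(0), h(1), …, h(31) are: 0, 1, 0, 11, 0, 13, 0, 23, 0, 25, 0, 3, 0, 5, 0, 15, 0, 17, 0, 27, 0, 29, 0, 7, 0, 9, 0, 19, 0, 21, 0, 31.
The distinct values are {0, 1, 3, 5, 7, 9, 11, 13, 15, 17, 19, 21, 23, 25, 27, 29, 31}; there are 17 of them.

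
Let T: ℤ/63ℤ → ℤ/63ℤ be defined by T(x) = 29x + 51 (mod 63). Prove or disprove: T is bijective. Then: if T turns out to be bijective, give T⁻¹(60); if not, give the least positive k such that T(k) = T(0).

If T(a) = T(b), then 29a ≡ 29b (mod 63). Because gcd(29, 63) = 1, we may cancel 29 to get a ≡ b (mod 63).
We now compute 29⁻¹ mod 63 explicitly. Euclid's algorithm: 63 = 2·29 + 5, 29 = 5·5 + 4, 5 = 1·4 + 1; back-substituting gives 1 = 50·29 − 23·63, so 29⁻¹ ≡ 50 (mod 63).
For any y ∈ ℤ/63ℤ, x = 50(y − 51) mod 63 satisfies T(x) = 29·50(y − 51) + 51 ≡ y (since 29·50 ≡ 1 mod 63). So every y has a preimage.
Therefore T is bijective.
Since T is bijective, we compute T⁻¹(60): solve 29x + 51 ≡ 60 (mod 63), i.e. 29x ≡ 9 (mod 63).
Multiplying by 29⁻¹ = 50 gives x ≡ 50·9 = 450 = 7·63 + 9 ≡ 9 (mod 63).
Check: T(9) = 29·9 + 51 = 312 = 4·63 + 60 ≡ 60 (mod 63).

9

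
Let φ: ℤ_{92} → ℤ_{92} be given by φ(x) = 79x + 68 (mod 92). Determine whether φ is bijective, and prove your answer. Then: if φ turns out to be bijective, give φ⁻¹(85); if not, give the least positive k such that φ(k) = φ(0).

By definition, injectivity means: for all u, v in the domain, φ(u) = φ(v) implies u = v.
Suppose φ(u) = φ(v) in ℤ_{92}. Then 79u + 68 ≡ 79v + 68 (mod 92), therefore 79(u − v) ≡ 0 (mod 92).
Since gcd(79, 92) = 1, 79 is invertible modulo 92, therefore u − v ≡ 0 (mod 92), i.e. u = v.
We now compute 79⁻¹ mod 92 explicitly. Euclid's algorithm: 92 = 1·79 + 13, 79 = 6·13 + 1; back-substituting gives 1 = 7·79 − 6·92, so 79⁻¹ ≡ 7 (mod 92).
For any y ∈ ℤ_{92}, x = 7(y − 68) mod 92 satisfies φ(x) = 79·7(y − 68) + 68 ≡ y (since 79·7 ≡ 1 mod 92). So every y has a preimage.
Thus φ is bijective.
Since φ is bijective, we find φ⁻¹(85): we need 79x ≡ 85 − 68 ≡ 17 (mod 92). Using 79⁻¹ = 7: x ≡ 7·17 = 119 = 1·92 + 27, so x = 27.
Check: φ(27) = 79·27 + 68 = 2201 = 23·92 + 85 ≡ 85 (mod 92).

27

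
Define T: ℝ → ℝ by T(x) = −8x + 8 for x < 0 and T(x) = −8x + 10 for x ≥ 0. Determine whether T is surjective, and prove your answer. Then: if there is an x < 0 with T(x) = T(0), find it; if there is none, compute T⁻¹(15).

Both pieces are strictly decreasing (slopes −8 and −8), so each is injective on its own interval.
The left piece maps (−∞, 0) onto (8, ∞); the right piece maps [0, ∞) onto (−∞, 10].
The union (8, ∞) ∪ (−∞, 10] covers ℝ, so T is surjective.
For the follow-up: the images overlap, so an x < 0 with T(x) = T(0) exists. T(0) = 10; solving −8x + 8 = 10 for x < 0 gives x = (10 − 8)/(−8) = −1/4.

-1/4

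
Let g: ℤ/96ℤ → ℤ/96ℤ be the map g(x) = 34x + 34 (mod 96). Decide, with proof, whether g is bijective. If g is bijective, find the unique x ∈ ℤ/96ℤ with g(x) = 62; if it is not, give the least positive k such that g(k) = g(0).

We have gcd(34, 96) = 2 > 1. Taking u = 0 and v = 48: g(0) = 34 and g(48) = 34·48 + 34 = 1666 ≡ 34 (mod 96).
So g(0) = g(48) while 0 ≠ 48, therefore g is not injective, hence not bijective.
Since g is not bijective, we find the least positive k with g(k) = g(0): this means 34k ≡ 0 (mod 96), i.e. 96 ∣ 34k. Since gcd(34, 96) = 2, dividing through by 2 this holds exactly when 48 ∣ 17k, and as gcd(17, 48) = 1, exactly when 48 ∣ k.
The smallest positive such k is 48.

48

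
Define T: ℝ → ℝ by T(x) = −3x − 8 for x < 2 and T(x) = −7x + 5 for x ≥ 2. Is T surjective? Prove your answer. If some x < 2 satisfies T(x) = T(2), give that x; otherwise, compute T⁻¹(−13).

Both pieces are strictly decreasing (slopes −3 and −7), so each is injective on its own interval.
The left piece maps (−∞, 2) onto (−14, ∞); the right piece maps [2, ∞) onto (−∞, −9].
The union (−14, ∞) ∪ (−∞, −9] covers ℝ, so T is surjective.
For the follow-up: the images overlap, so an x < 2 with T(x) = T(2) exists. T(2) = −9; solving −3x − 8 = −9 for x < 2 gives x = (−9 + 8)/(−3) = 1/3.

1/3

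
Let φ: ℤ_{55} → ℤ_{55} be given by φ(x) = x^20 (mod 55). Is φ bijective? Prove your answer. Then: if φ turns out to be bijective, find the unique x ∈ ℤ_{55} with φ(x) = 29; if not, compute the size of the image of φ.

φ(1) = 1^20 = 1.
φ(2): Repeated squaring mod 55: 2^1 ≡ 2, 2^2 ≡ 2² = 4, 2^4 ≡ 4² = 16, 2^8 ≡ 16² = 256 ≡ 36, 2^16 ≡ 36² = 1296 ≡ 31. Since 20 = 16 + 4, 2^20 ≡ 31·16: 31·16 = 496 ≡ 1. So 2^20 ≡ 1 (mod 55).
So φ(1) = φ(2) = 1 while 1 ≠ 2, hence φ is not injective, hence not bijective.
Since φ is not bijective, we determine |image(φ)|. Computing x^20 mod 55 for each x (by repeated squaring, reducing mod 55 at every step), the values φ(0), φ(1), …, φ(54) are: 0, 1, 1, 1, 1, 45, 1, 1, 1, 1, 45, 11, 1, 1, 1, 45, 1, 1, 1, 1, 45, 1, 11, 1, 1, 45, 1, 1, 1, 1, 45, 1, 1, 11, 1, 45, 1, 1, 1, 1, 45, 1, 1, 1, 11, 45, 1, 1, 1, 1, 45, 1, 1, 1, 1.
The distinct values are {0, 1, 11, 45}; there are 4 of them.

4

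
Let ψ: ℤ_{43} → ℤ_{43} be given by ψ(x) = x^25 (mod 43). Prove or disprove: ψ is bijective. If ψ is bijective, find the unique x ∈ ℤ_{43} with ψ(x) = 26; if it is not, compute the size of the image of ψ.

29

Since 43 is prime, the nonzero elements of ℤ_{43} form a cyclic group of order 42.
As gcd(25, 42) = 1, raising to the 25th power is a bijection on this group: if u^25 ≡ v^25 then (uv^{−1})^25 = 1, and the only element of order dividing gcd(25, 42) = 1 is 1, so u = v.
With ψ(0) = 0 this makes ψ injective on all of ℤ_{43}, hence bijective (finite equal-size domain and codomain). In particular ψ is bijective.
Since ψ is bijective, we find the preimage of 26. The inverse of x ↦ x^25 on (ℤ_{43})^× is x ↦ x^37, because 25·37 = 925 = 22·42 + 1 ≡ 1 (mod 42) and x^{42} = 1 for x ≠ 0 (Fermat). So ψ⁻¹(26) = 26^37 mod 43.
Repeated squaring mod 43: 26^1 ≡ 26, 26^2 ≡ 26² = 676 ≡ 31, 26^4 ≡ 31² = 961 ≡ 15, 26^8 ≡ 15² = 225 ≡ 10, 26^16 ≡ 10² = 100 ≡ 14, 26^32 ≡ 14² = 196 ≡ 24. Since 37 = 32 + 4 + 1, 26^37 ≡ 24·15·26: 24·15 = 360 ≡ 16, then 16·26 = 416 ≡ 29. So 26^37 ≡ 29 (mod 43).
Hence ψ⁻¹(26) = 29.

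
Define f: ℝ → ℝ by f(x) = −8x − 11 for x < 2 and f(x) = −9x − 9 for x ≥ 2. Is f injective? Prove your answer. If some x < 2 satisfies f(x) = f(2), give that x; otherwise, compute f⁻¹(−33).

8/3

Both pieces are strictly decreasing (slopes −8 and −9), so each is injective on its own interval.
The left piece maps (−∞, 2) onto (−27, ∞); the right piece maps [2, ∞) onto (−∞, −27].
These images are disjoint, so no value is attained by both pieces. So f is injective.
Because the two images are disjoint, no x < 2 has f(x) = f(2), so we compute f⁻¹(−33): −33 lies in (−∞, −27], so solve −9x − 9 = −33: x = (−33 + 9)/(−9) = 8/3.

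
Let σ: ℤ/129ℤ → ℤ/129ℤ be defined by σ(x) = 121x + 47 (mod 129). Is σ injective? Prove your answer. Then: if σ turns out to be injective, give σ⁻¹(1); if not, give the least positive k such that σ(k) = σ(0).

38

By definition, σ is injective when σ(x_1) = σ(x_2) forces x_1 = x_2.
Suppose σ(x_1) = σ(x_2) in ℤ/129ℤ. Then 121x_1 + 47 ≡ 121x_2 + 47 (mod 129), so 121(x_1 − x_2) ≡ 0 (mod 129).
Since gcd(121, 129) = 1, 121 is invertible modulo 129, thus x_1 − x_2 ≡ 0 (mod 129), i.e. x_1 = x_2.
So σ is injective.
We now compute 121⁻¹ mod 129 explicitly. Euclid's algorithm: 129 = 1·121 + 8, 121 = 15·8 + 1; back-substituting gives 1 = 16·121 − 15·129, so 121⁻¹ ≡ 16 (mod 129).
Since σ is injective, we find σ⁻¹(1): we need 121x ≡ 1 − 47 ≡ 83 (mod 129). Using 121⁻¹ = 16: x ≡ 16·83 = 1328 = 10·129 + 38, so x = 38.
Check: σ(38) = 121·38 + 47 = 4645 = 36·129 + 1 ≡ 1 (mod 129).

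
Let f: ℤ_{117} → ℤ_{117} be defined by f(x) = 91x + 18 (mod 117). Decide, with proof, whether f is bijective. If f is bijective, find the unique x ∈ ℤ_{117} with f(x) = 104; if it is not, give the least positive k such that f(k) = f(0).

9

We have gcd(91, 117) = 13 > 1. Taking u = 0 and v = 9: f(0) = 18 and f(9) = 91·9 + 18 = 837 ≡ 18 (mod 117).
So f(0) = f(9) while 0 ≠ 9, hence f is not injective, hence not bijective.
Since f is not bijective, we find the least positive k with f(k) = f(0): this means 91k ≡ 0 (mod 117), i.e. 117 ∣ 91k. Since gcd(91, 117) = 13, dividing through by 13 this holds exactly when 9 ∣ 7k, and as gcd(7, 9) = 1, exactly when 9 ∣ k.
The smallest positive such k is 9.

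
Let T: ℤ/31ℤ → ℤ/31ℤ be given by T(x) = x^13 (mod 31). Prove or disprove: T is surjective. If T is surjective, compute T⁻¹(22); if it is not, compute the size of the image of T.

21

Since 31 is prime, the nonzero elements of ℤ/31ℤ form a cyclic group of order 30.
As gcd(13, 30) = 1, raising to the 13th power is a bijection on this group: if u^13 ≡ v^13 then (uv^{−1})^13 = 1, and the only element of order dividing gcd(13, 30) = 1 is 1, so u = v.
With T(0) = 0 this makes T injective on all of ℤ/31ℤ, hence bijective (finite equal-size domain and codomain). In particular T is surjective.
Since T is surjective, we find the preimage of 22. The inverse of x ↦ x^13 on (ℤ/31ℤ)^× is x ↦ x^7, because 13·7 = 91 = 3·30 + 1 ≡ 1 (mod 30) and x^{30} = 1 for x ≠ 0 (Fermat). So T⁻¹(22) = 22^7 mod 31.
Repeated squaring mod 31: 22^1 ≡ 22, 22^2 ≡ 22² = 484 ≡ 19, 22^4 ≡ 19² = 361 ≡ 20. Since 7 = 4 + 2 + 1, 22^7 ≡ 20·19·22: 20·19 = 380 ≡ 8, then 8·22 = 176 ≡ 21. So 22^7 ≡ 21 (mod 31).
Hence T⁻¹(22) = 21.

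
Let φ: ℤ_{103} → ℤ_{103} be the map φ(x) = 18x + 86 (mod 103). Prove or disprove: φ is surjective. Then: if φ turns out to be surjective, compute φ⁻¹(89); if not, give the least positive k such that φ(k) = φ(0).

86

Since gcd(18, 103) = 1, 18 is invertible modulo 103. Euclid's algorithm: 103 = 5·18 + 13, 18 = 1·13 + 5, 13 = 2·5 + 3, 5 = 1·3 + 2, 3 = 1·2 + 1; back-substituting gives 1 = 63·18 − 11·103, so 18⁻¹ ≡ 63 (mod 103).
For any y ∈ ℤ_{103}, x = 63(y − 86) mod 103 satisfies φ(x) = 18·63(y − 86) + 86 ≡ y (since 18·63 ≡ 1 mod 103). So every y has a preimage.
Thus φ is surjective.
Since φ is surjective, we compute φ⁻¹(89): solve 18x + 86 ≡ 89 (mod 103), i.e. 18x ≡ 3 (mod 103).
Multiplying by 18⁻¹ = 63 gives x ≡ 63·3 = 189 = 1·103 + 86 ≡ 86 (mod 103).
Check: φ(86) = 18·86 + 86 = 1634 = 15·103 + 89 ≡ 89 (mod 103).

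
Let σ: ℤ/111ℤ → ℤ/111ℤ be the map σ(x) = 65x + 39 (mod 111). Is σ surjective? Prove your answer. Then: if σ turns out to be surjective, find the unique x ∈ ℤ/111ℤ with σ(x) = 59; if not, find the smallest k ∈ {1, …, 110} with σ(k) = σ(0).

43

Since gcd(65, 111) = 1, 65 is invertible modulo 111. Euclid's algorithm: 111 = 1·65 + 46, 65 = 1·46 + 19, 46 = 2·19 + 8, 19 = 2·8 + 3, 8 = 2·3 + 2, 3 = 1·2 + 1; back-substituting gives 1 = 41·65 − 24·111, so 65⁻¹ ≡ 41 (mod 111).
For any y ∈ ℤ/111ℤ, x = 41(y − 39) mod 111 satisfies σ(x) = 65·41(y − 39) + 39 ≡ y (since 65·41 ≡ 1 mod 111). So every y has a preimage.
Hence σ is surjective.
Since σ is surjective, we find σ⁻¹(59): we need 65x ≡ 59 − 39 ≡ 20 (mod 111). Using 65⁻¹ = 41: x ≡ 41·20 = 820 = 7·111 + 43, so x = 43.
Check: σ(43) = 65·43 + 39 = 2834 = 25·111 + 59 ≡ 59 (mod 111).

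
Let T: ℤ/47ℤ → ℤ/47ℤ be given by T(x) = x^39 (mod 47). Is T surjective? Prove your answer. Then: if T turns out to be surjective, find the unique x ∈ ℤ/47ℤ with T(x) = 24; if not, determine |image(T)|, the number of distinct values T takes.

37

Since 47 is prime, the nonzero elements of ℤ/47ℤ form a cyclic group of order 46.
As gcd(39, 46) = 1, raising to the 39th power is a bijection on this group: if u^39 ≡ v^39 then (uv^{−1})^39 = 1, and the only element of order dividing gcd(39, 46) = 1 is 1, so u = v.
With T(0) = 0 this makes T injective on all of ℤ/47ℤ, hence bijective (finite equal-size domain and codomain). In particular T is surjective.
Since T is surjective, we find the preimage of 24. The inverse of x ↦ x^39 on (ℤ/47ℤ)^× is x ↦ x^13, because 39·13 = 507 = 11·46 + 1 ≡ 1 (mod 46) and x^{46} = 1 for x ≠ 0 (Fermat). So T⁻¹(24) = 24^13 mod 47.
Repeated squaring mod 47: 24^1 ≡ 24, 24^2 ≡ 24² = 576 ≡ 12, 24^4 ≡ 12² = 144 ≡ 3, 24^8 ≡ 3² = 9. Since 13 = 8 + 4 + 1, 24^13 ≡ 9·3·24: 9·3 = 27, then 27·24 = 648 ≡ 37. So 24^13 ≡ 37 (mod 47).
Hence T⁻¹(24) = 37.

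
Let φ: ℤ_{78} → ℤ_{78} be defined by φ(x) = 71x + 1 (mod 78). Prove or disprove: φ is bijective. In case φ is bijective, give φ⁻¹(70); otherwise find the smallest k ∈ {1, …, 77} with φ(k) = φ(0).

57

Recall: φ is injective if φ(u) = φ(v) implies u = v.
Suppose φ(u) = φ(v) in ℤ_{78}. Then 71u + 1 ≡ 71v + 1 (mod 78), therefore 71(u − v) ≡ 0 (mod 78).
Since gcd(71, 78) = 1, 71 is invertible modulo 78, therefore u − v ≡ 0 (mod 78), i.e. u = v.
We now compute 71⁻¹ mod 78 explicitly. Euclid's algorithm: 78 = 1·71 + 7, 71 = 10·7 + 1; back-substituting gives 1 = 11·71 − 10·78, so 71⁻¹ ≡ 11 (mod 78).
Then y ↦ 11(y − 1) is a two-sided inverse to φ, so every y ∈ ℤ_{78} has a preimage.
Therefore φ is bijective.
Since φ is bijective, we compute φ⁻¹(70): solve 71x + 1 ≡ 70 (mod 78), i.e. 71x ≡ 69 (mod 78).
Multiplying by 71⁻¹ = 11 gives x ≡ 11·69 = 759 = 9·78 + 57 ≡ 57 (mod 78).
Check: φ(57) = 71·57 + 1 = 4048 = 51·78 + 70 ≡ 70 (mod 78).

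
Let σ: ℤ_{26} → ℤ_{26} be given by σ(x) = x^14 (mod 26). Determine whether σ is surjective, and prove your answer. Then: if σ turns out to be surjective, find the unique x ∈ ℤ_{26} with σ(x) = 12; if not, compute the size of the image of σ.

σ(12): Repeated squaring mod 26: 12^1 ≡ 12, 12^2 ≡ 12² = 144 ≡ 14, 12^4 ≡ 14² = 196 ≡ 14, 12^8 ≡ 14² = 196 ≡ 14. Since 14 = 8 + 4 + 2, 12^14 ≡ 14·14·14: 14·14 = 196 ≡ 14, then 14·14 = 196 ≡ 14. So 12^14 ≡ 14 (mod 26).
σ(14): Repeated squaring mod 26: 14^1 ≡ 14, 14^2 ≡ 14² = 196 ≡ 14, 14^4 ≡ 14² = 196 ≡ 14, 14^8 ≡ 14² = 196 ≡ 14. Since 14 = 8 + 4 + 2, 14^14 ≡ 14·14·14: 14·14 = 196 ≡ 14, then 14·14 = 196 ≡ 14. So 14^14 ≡ 14 (mod 26).
So σ(12) = σ(14) = 14 while 12 ≠ 14, so σ is not injective.
A non-injective map from the 26-element set ℤ_{26} to itself takes at most 25 distinct values, so it cannot be surjective. Hence σ is not surjective.
Since σ is not surjective, we determine |image(σ)|. Computing x^14 mod 26 for each x (by repeated squaring, reducing mod 26 at every step), the values σ(0), σ(1), …, σ(25) are: 0, 1, 4, 9, 16, 25, 10, 23, 12, 3, 22, 17, 14, 13, 14, 17, 22, 3, 12, 23, 10, 25, 16, 9, 4, 1.
The distinct values are {0, 1, 3, 4, 9, 10, 12, 13, 14, 16, 17, 22, 23, 25}; there are 14 of them.

14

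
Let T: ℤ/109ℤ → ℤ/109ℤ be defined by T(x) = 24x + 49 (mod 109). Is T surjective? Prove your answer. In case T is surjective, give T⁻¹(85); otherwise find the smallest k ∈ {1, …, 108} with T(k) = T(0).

56

By definition, T is surjective if every y in the codomain equals T(x) for some x in the domain.
Since gcd(24, 109) = 1, 24 is invertible modulo 109. Euclid's algorithm: 109 = 4·24 + 13, 24 = 1·13 + 11, 13 = 1·11 + 2, 11 = 5·2 + 1; back-substituting gives 1 = 50·24 − 11·109, so 24⁻¹ ≡ 50 (mod 109).
For any y ∈ ℤ/109ℤ, x = 50(y − 49) mod 109 satisfies T(x) = 24·50(y − 49) + 49 ≡ y (since 24·50 ≡ 1 mod 109). So every y has a preimage.
Hence T is surjective.
Since T is surjective, we compute T⁻¹(85): solve 24x + 49 ≡ 85 (mod 109), i.e. 24x ≡ 36 (mod 109).
Multiplying by 24⁻¹ = 50 gives x ≡ 50·36 = 1800 = 16·109 + 56 ≡ 56 (mod 109).
Check: T(56) = 24·56 + 49 = 1393 = 12·109 + 85 ≡ 85 (mod 109).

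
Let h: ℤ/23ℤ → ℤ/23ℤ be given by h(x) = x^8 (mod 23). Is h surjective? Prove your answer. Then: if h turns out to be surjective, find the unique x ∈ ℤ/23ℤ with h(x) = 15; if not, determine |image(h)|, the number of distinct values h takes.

h(11): Repeated squaring mod 23: 11^1 ≡ 11, 11^2 ≡ 11² = 121 ≡ 6, 11^4 ≡ 6² = 36 ≡ 13, 11^8 ≡ 13² = 169 ≡ 8. So 11^8 ≡ 8 (mod 23).
h(12): Repeated squaring mod 23: 12^1 ≡ 12, 12^2 ≡ 12² = 144 ≡ 6, 12^4 ≡ 6² = 36 ≡ 13, 12^8 ≡ 13² = 169 ≡ 8. So 12^8 ≡ 8 (mod 23).
So h(11) = h(12) = 8 while 11 ≠ 12, therefore h is not injective.
A non-injective map from the 23-element set ℤ/23ℤ to itself takes at most 22 distinct values, so it cannot be surjective. Thus h is not surjective.
Since h is not surjective, we determine |image(h)|. Computing x^8 mod 23 for each x (by repeated squaring, reducing mod 23 at every step), the values h(0), h(1), …, h(22) are: 0, 1, 3, 6, 9, 16, 18, 12, 4, 13, 2, 8, 8, 2, 13, 4, 12, 18, 16, 9, 6, 3, 1.
The distinct values are {0, 1, 2, 3, 4, 6, 8, 9, 12, 13, 16, 18}; there are 12 of them.

12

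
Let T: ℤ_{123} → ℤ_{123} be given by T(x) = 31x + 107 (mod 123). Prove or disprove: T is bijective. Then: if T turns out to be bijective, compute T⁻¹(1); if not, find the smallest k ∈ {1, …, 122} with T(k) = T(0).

68

If T(x_1) = T(x_2), then 31x_1 ≡ 31x_2 (mod 123). Because gcd(31, 123) = 1, we may cancel 31 to get x_1 ≡ x_2 (mod 123).
We now compute 31⁻¹ mod 123 explicitly. Euclid's algorithm: 123 = 3·31 + 30, 31 = 1·30 + 1; back-substituting gives 1 = 4·31 − 1·123, so 31⁻¹ ≡ 4 (mod 123).
Then y ↦ 4(y − 107) is a two-sided inverse to T, so every y ∈ ℤ_{123} has a preimage.
So T is bijective.
Since T is bijective, we find T⁻¹(1): we need 31x ≡ 1 − 107 ≡ 17 (mod 123). Using 31⁻¹ = 4: x ≡ 4·17 = 68, so x = 68.
Check: T(68) = 31·68 + 107 = 2215 = 18·123 + 1 ≡ 1 (mod 123).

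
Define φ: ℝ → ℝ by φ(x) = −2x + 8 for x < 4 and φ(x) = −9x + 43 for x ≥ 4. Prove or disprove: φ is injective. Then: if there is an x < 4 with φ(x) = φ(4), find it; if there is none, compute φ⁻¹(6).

1/2

Both pieces are strictly decreasing (slopes −2 and −9), so each is injective on its own interval.
The left piece maps (−∞, 4) onto (0, ∞); the right piece maps [4, ∞) onto (−∞, 7].
These images overlap. In particular φ(4) = 7 (right piece), and solving −2x + 8 = 7 on the left piece gives x = 1/2 < 4.
So φ(1/2) = φ(4) with 1/2 ≠ 4, and φ is not injective. This x = 1/2 is the requested value below 4.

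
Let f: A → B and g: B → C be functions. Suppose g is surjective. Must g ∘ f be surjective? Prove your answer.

No. Take A = {1}, B = C = {1, 2, 3, 4, 5}, f(1) = 1, and g = identity (surjective).
Then (g ∘ f)(1) = 1, and 5 ∈ C has no preimage under g ∘ f, so g ∘ f is not surjective.

not surjective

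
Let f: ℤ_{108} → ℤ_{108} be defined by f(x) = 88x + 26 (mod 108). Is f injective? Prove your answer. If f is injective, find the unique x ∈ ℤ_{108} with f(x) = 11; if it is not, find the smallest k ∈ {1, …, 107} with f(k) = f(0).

Recall: injectivity means: for all s, t in the domain, f(s) = f(t) implies s = t.
We have gcd(88, 108) = 4 > 1. Taking s = 0 and t = 27: f(0) = 26 and f(27) = 88·27 + 26 = 2402 ≡ 26 (mod 108).
So f(0) = f(27) while 0 ≠ 27, hence f is not injective.
Since f is not injective, we find the least positive k with f(k) = f(0): this means 88k ≡ 0 (mod 108), i.e. 108 ∣ 88k. Since gcd(88, 108) = 4, dividing through by 4 this holds exactly when 27 ∣ 22k, and as gcd(22, 27) = 1, exactly when 27 ∣ k.
The smallest positive such k is 27.

27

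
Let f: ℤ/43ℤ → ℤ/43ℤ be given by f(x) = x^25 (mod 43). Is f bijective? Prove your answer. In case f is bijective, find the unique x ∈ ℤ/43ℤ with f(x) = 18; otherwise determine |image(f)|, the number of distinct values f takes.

Since 43 is prime, the nonzero elements of ℤ/43ℤ form a cyclic group of order 42.
As gcd(25, 42) = 1, raising to the 25th power is a bijection on this group: if a^25 ≡ b^25 then (ab^{−1})^25 = 1, and the only element of order dividing gcd(25, 42) = 1 is 1, so a = b.
With f(0) = 0 this makes f injective on all of ℤ/43ℤ, hence bijective (finite equal-size domain and codomain). In particular f is bijective.
Since f is bijective, we find the preimage of 18. The inverse of x ↦ x^25 on (ℤ/43ℤ)^× is x ↦ x^37, because 25·37 = 925 = 22·42 + 1 ≡ 1 (mod 42) and x^{42} = 1 for x ≠ 0 (Fermat). So f⁻¹(18) = 18^37 mod 43.
Repeated squaring mod 43: 18^1 ≡ 18, 18^2 ≡ 18² = 324 ≡ 23, 18^4 ≡ 23² = 529 ≡ 13, 18^8 ≡ 13² = 169 ≡ 40, 18^16 ≡ 40² = 1600 ≡ 9, 18^32 ≡ 9² = 81 ≡ 38. Since 37 = 32 + 4 + 1, 18^37 ≡ 38·13·18: 38·13 = 494 ≡ 21, then 21·18 = 378 ≡ 34. So 18^37 ≡ 34 (mod 43).
Hence f⁻¹(18) = 34.

34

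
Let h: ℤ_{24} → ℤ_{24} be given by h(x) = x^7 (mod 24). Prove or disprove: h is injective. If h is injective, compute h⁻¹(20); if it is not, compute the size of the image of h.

15

h(0) = 0^7 = 0.
h(6): Repeated squaring mod 24: 6^1 ≡ 6, 6^2 ≡ 6² = 36 ≡ 12, 6^4 ≡ 12² = 144 ≡ 0. Since 7 = 4 + 2 + 1, 6^7 ≡ 0·12·6: 0·12 = 0, then 0·6 = 0. So 6^7 ≡ 0 (mod 24).
So h(0) = h(6) = 0 while 0 ≠ 6, hence h is not injective.
Since h is not injective, we determine |image(h)|. Computing x^7 mod 24 for each x (by repeated squaring, reducing mod 24 at every step), the values h(0), h(1), …, h(23) are: 0, 1, 8, 3, 16, 5, 0, 7, 8, 9, 16, 11, 0, 13, 8, 15, 16, 17, 0, 19, 8, 21, 16, 23.
The distinct values are {0, 1, 3, 5, 7, 8, 9, 11, 13, 15, 16, 17, 19, 21, 23}; there are 15 of them.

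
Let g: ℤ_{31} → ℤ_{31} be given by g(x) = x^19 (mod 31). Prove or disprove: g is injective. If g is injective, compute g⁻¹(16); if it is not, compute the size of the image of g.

2

Since 31 is prime, the nonzero elements of ℤ_{31} form a cyclic group of order 30.
As gcd(19, 30) = 1, raising to the 19th power is a bijection on this group: if s^19 ≡ t^19 then (st^{−1})^19 = 1, and the only element of order dividing gcd(19, 30) = 1 is 1, so s = t.
With g(0) = 0 this makes g injective on all of ℤ_{31}, hence bijective (finite equal-size domain and codomain). In particular g is injective.
Since g is injective, we find the preimage of 16. The inverse of x ↦ x^19 on (ℤ_{31})^× is x ↦ x^19, because 19·19 = 361 = 12·30 + 1 ≡ 1 (mod 30) and x^{30} = 1 for x ≠ 0 (Fermat). So g⁻¹(16) = 16^19 mod 31.
Repeated squaring mod 31: 16^1 ≡ 16, 16^2 ≡ 16² = 256 ≡ 8, 16^4 ≡ 8² = 64 ≡ 2, 16^8 ≡ 2² = 4, 16^16 ≡ 4² = 16. Since 19 = 16 + 2 + 1, 16^19 ≡ 16·8·16: 16·8 = 128 ≡ 4, then 4·16 = 64 ≡ 2. So 16^19 ≡ 2 (mod 31).
Hence g⁻¹(16) = 2.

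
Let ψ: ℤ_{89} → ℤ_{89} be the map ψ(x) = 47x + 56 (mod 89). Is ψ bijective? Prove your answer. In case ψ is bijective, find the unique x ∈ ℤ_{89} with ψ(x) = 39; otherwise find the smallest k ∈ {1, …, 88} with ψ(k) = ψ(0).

11

Recall that ψ is injective if ψ(u) = ψ(v) implies u = v.
Suppose ψ(u) = ψ(v) in ℤ_{89}. Then 47u + 56 ≡ 47v + 56 (mod 89), thus 47(u − v) ≡ 0 (mod 89).
Since gcd(47, 89) = 1, 47 is invertible modulo 89, thus u − v ≡ 0 (mod 89), i.e. u = v.
We now compute 47⁻¹ mod 89 explicitly. Euclid's algorithm: 89 = 1·47 + 42, 47 = 1·42 + 5, 42 = 8·5 + 2, 5 = 2·2 + 1; back-substituting gives 1 = 36·47 − 19·89, so 47⁻¹ ≡ 36 (mod 89).
For any y ∈ ℤ_{89}, x = 36(y − 56) mod 89 satisfies ψ(x) = 47·36(y − 56) + 56 ≡ y (since 47·36 ≡ 1 mod 89). So every y has a preimage.
Therefore ψ is bijective.
Since ψ is bijective, we find ψ⁻¹(39): we need 47x ≡ 39 − 56 ≡ 72 (mod 89). Using 47⁻¹ = 36: x ≡ 36·72 = 2592 = 29·89 + 11, so x = 11.
Check: ψ(11) = 47·11 + 56 = 573 = 6·89 + 39 ≡ 39 (mod 89).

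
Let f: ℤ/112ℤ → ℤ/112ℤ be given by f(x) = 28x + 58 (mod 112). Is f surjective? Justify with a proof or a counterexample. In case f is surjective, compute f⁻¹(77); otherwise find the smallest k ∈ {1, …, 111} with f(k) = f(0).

By definition, surjectivity means every element of the codomain has a preimage under f.
Since gcd(28, 112) = 28, we have 28x ≡ 0 (mod 28) for all x, so f(x) ≡ 2 (mod 28).
But 0 ≢ 2 (mod 28), so 0 ∈ ℤ/112ℤ has no preimage. Thus f is not surjective.
Since f is not surjective, we find the least positive k with f(k) = f(0): this means 28k ≡ 0 (mod 112), i.e. 112 ∣ 28k. Since gcd(28, 112) = 28, dividing through by 28 this holds exactly when 4 ∣ k.
The smallest positive such k is 4.

4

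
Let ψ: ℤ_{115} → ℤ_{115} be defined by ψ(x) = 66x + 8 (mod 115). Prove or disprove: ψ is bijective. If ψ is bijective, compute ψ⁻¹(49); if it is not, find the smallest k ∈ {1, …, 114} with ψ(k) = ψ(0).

Suppose ψ(x_1) = ψ(x_2) in ℤ_{115}. Then 66x_1 + 8 ≡ 66x_2 + 8 (mod 115), so 66(x_1 − x_2) ≡ 0 (mod 115).
Since gcd(66, 115) = 1, 66 is invertible modulo 115, thus x_1 − x_2 ≡ 0 (mod 115), i.e. x_1 = x_2.
We now compute 66⁻¹ mod 115 explicitly. Euclid's algorithm: 115 = 1·66 + 49, 66 = 1·49 + 17, 49 = 2·17 + 15, 17 = 1·15 + 2, 15 = 7·2 + 1; back-substituting gives 1 = 61·66 − 35·115, so 66⁻¹ ≡ 61 (mod 115).
For any y ∈ ℤ_{115}, x = 61(y − 8) mod 115 satisfies ψ(x) = 66·61(y − 8) + 8 ≡ y (since 66·61 ≡ 1 mod 115). So every y has a preimage.
Therefore ψ is bijective.
Since ψ is bijective, we find ψ⁻¹(49): we need 66x ≡ 49 − 8 ≡ 41 (mod 115). Using 66⁻¹ = 61: x ≡ 61·41 = 2501 = 21·115 + 86, so x = 86.
Check: ψ(86) = 66·86 + 8 = 5684 = 49·115 + 49 ≡ 49 (mod 115).

86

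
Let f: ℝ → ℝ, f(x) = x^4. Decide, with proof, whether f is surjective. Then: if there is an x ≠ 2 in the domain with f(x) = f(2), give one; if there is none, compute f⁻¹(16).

Since 4 is even, x^4 ≥ 0 for all x ∈ ℝ, so −1 ∈ ℝ has no preimage. So f is not surjective.
For the follow-up, such an x exists: taking x = −2 ∈ ℝ gives f(−2) = 16 = f(2) with −2 ≠ 2.

-2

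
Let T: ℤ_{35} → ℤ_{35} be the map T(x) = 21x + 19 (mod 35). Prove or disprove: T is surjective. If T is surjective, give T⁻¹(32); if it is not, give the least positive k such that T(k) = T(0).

5

Recall that T is surjective if every y in the codomain equals T(x) for some x in the domain.
Since gcd(21, 35) = 7, we have 21x ≡ 0 (mod 7) for all x, so T(x) ≡ 5 (mod 7).
But 0 ≢ 5 (mod 7), so 0 ∈ ℤ_{35} has no preimage. So T is not surjective.
Since T is not surjective, we find the least positive k with T(k) = T(0): this means 21k ≡ 0 (mod 35), i.e. 35 ∣ 21k. Since gcd(21, 35) = 7, dividing through by 7 this holds exactly when 5 ∣ 3k, and as gcd(3, 5) = 1, exactly when 5 ∣ k.
The smallest positive such k is 5.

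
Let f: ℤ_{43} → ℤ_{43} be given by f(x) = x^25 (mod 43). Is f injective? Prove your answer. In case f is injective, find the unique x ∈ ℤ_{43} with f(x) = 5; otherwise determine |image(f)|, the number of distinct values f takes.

3

Since 43 is prime, the nonzero elements of ℤ_{43} form a cyclic group of order 42.
As gcd(25, 42) = 1, raising to the 25th power is a bijection on this group: if s^25 ≡ t^25 then (st^{−1})^25 = 1, and the only element of order dividing gcd(25, 42) = 1 is 1, so s = t.
With f(0) = 0 this makes f injective on all of ℤ_{43}, hence bijective (finite equal-size domain and codomain). In particular f is injective.
Since f is injective, we find the preimage of 5. The inverse of x ↦ x^25 on (ℤ_{43})^× is x ↦ x^37, because 25·37 = 925 = 22·42 + 1 ≡ 1 (mod 42) and x^{42} = 1 for x ≠ 0 (Fermat). So f⁻¹(5) = 5^37 mod 43.
Repeated squaring mod 43: 5^1 ≡ 5, 5^2 ≡ 5² = 25, 5^4 ≡ 25² = 625 ≡ 23, 5^8 ≡ 23² = 529 ≡ 13, 5^16 ≡ 13² = 169 ≡ 40, 5^32 ≡ 40² = 1600 ≡ 9. Since 37 = 32 + 4 + 1, 5^37 ≡ 9·23·5: 9·23 = 207 ≡ 35, then 35·5 = 175 ≡ 3. So 5^37 ≡ 3 (mod 43).
Hence f⁻¹(5) = 3.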